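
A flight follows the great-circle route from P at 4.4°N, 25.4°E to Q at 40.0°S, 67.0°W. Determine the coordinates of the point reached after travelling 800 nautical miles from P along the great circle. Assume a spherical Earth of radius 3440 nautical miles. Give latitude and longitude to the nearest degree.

≈ 4°S, 15°E

Write both endpoints as unit vectors p₁, p₂ with components (cos φ cos λ, cos φ sin λ, sin φ).
The central angle between the endpoints is δ = arccos(p₁·p₂) ≈ 1.652 rad (94.7°). The total great-circle distance is δ·R ≈ 1.652 × 3440 ≈ 5684 nmi, so the target fraction is f = 800/5684 ≈ 0.141.
Interpolate at f ≈ 0.141 with slerp weights a = sin((1−f)δ)/sin δ ≈ 0.992, b = sin(fδ)/sin δ ≈ 0.231.
p = a·p₁ + b·p₂ ≈ (0.963, 0.261, -0.073); φ = arcsin(p_z) ≈ -4.16°, λ = atan2(p_y, p_x) ≈ 15.18°.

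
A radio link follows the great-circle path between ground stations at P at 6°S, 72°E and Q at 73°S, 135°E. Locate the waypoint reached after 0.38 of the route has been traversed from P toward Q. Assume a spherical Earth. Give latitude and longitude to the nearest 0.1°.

≈ 33.9°S, 81.0°E

Write both endpoints as unit vectors p₁, p₂ with components (cos φ cos λ, cos φ sin λ, sin φ).
The central angle between the endpoints is δ = arccos(p₁·p₂) ≈ 1.337 rad (76.6°).
Interpolate at f = 0.38 with slerp weights a = sin((1−f)δ)/sin δ ≈ 0.758, b = sin(fδ)/sin δ ≈ 0.500.
p = a·p₁ + b·p₂ ≈ (0.130, 0.820, -0.557); φ = arcsin(p_z) ≈ -33.87°, λ = atan2(p_y, p_x) ≈ 81.03°.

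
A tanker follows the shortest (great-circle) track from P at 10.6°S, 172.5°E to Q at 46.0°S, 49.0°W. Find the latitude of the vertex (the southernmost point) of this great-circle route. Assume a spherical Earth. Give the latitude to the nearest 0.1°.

≈ 60.7°S

The great circle lies in the plane with unit normal n̂ = (p₁ × p₂)/|p₁ × p₂|.
Here n̂_z ≈ +0.489; the vertex latitude is φ_max = arccos|n̂_z| ≈ 60.7°.
Check via Clairaut: cos φ_max = |cos φ₁| · sin C = cos(10.6°)·sin(150.2°) ≈ 0.489, again giving ≈ 60.7°.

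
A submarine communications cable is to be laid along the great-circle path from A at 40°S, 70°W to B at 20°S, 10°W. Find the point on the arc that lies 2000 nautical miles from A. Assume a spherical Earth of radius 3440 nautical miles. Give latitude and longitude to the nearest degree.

Write both endpoints as unit vectors p₁, p₂ with components (cos φ cos λ, cos φ sin λ, sin φ).
The central angle between the endpoints is δ = arccos(p₁·p₂) ≈ 0.952 rad (54.6°). The total great-circle distance is δ·R ≈ 0.952 × 3440 ≈ 3276 nmi, so the target fraction is f = 2000/3276 ≈ 0.610.
Interpolate at f ≈ 0.610 with slerp weights a = sin((1−f)δ)/sin δ ≈ 0.445, b = sin(fδ)/sin δ ≈ 0.674.
p = a·p₁ + b·p₂ ≈ (0.740, -0.430, -0.517); φ = arcsin(p_z) ≈ -31.10°, λ = atan2(p_y, p_x) ≈ -30.16°.

≈ 31°S, 30°W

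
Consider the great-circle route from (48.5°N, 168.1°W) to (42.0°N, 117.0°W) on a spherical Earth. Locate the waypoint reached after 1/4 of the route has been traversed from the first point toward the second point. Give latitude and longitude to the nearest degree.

Convert each endpoint to a unit vector on the sphere (x = cos φ cos λ, y = cos φ sin λ, z = sin φ).
The central angle between the endpoints is δ = arccos(p₁·p₂) ≈ 0.626 rad (35.9°).
Interpolate at f = 1/4 with slerp weights a = sin((1−f)δ)/sin δ ≈ 0.772, b = sin(fδ)/sin δ ≈ 0.266.
p = a·p₁ + b·p₂ ≈ (-0.590, -0.282, 0.756); φ = arcsin(p_z) ≈ 49.14°, λ = atan2(p_y, p_x) ≈ -154.50°.

≈ (49°N, 154°W)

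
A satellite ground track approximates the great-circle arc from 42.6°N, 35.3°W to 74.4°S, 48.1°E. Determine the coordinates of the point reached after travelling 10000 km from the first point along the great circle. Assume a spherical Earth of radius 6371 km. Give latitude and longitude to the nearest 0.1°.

≈ 43.7°S, 6.9°W

The haversine formula gives a central angle δ ≈ 2.251 rad (129.0°) between the endpoints. The total great-circle distance is δ·R ≈ 2.251 × 6371 ≈ 14343 km, so the target fraction is f = 10000/14343 ≈ 0.697.
Interpolate at f ≈ 0.697 with slerp weights a = sin((1−f)δ)/sin δ ≈ 0.811, b = sin(fδ)/sin δ ≈ 1.287.
p = a·p₁ + b·p₂ ≈ (0.718, -0.087, -0.690); φ = arcsin(p_z) ≈ -43.67°, λ = atan2(p_y, p_x) ≈ -6.93°.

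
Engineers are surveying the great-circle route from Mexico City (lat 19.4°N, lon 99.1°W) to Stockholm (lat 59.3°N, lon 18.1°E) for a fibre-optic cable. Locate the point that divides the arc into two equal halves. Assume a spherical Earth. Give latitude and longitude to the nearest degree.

≈ lat 55°N, lon 66°W

Write both endpoints as unit vectors p₁, p₂ with components (cos φ cos λ, cos φ sin λ, sin φ).
The central angle between the endpoints is δ = arccos(p₁·p₂) ≈ 1.505 rad (86.2°).
Interpolate at f = 1/2 with slerp weights a = sin((1−f)δ)/sin δ ≈ 0.685, b = sin(fδ)/sin δ ≈ 0.685.
p = a·p₁ + b·p₂ ≈ (0.230, -0.529, 0.817); φ = arcsin(p_z) ≈ 54.74°, λ = atan2(p_y, p_x) ≈ -66.49°.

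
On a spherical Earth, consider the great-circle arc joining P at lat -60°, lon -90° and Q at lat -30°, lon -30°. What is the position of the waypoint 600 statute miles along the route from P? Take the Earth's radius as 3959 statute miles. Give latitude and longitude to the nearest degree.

≈ lat -58°, lon -74°

The haversine formula gives a central angle δ ≈ 0.864 rad (49.5°) between the endpoints. The total great-circle distance is δ·R ≈ 0.864 × 3959 ≈ 3420 mi, so the target fraction is f = 600/3420 ≈ 0.175.
Interpolate at f ≈ 0.175 with slerp weights a = sin((1−f)δ)/sin δ ≈ 0.860, b = sin(fδ)/sin δ ≈ 0.199.
p = a·p₁ + b·p₂ ≈ (0.149, -0.516, -0.844); φ = arcsin(p_z) ≈ -57.53°, λ = atan2(p_y, p_x) ≈ -73.89°.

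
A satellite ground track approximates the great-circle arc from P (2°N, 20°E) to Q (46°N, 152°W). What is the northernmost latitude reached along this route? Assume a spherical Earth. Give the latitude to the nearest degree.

≈ 83°N

The great circle lies in the plane with unit normal n̂ = (p₁ × p₂)/|p₁ × p₂|.
Here n̂_z ≈ -0.129; the vertex latitude is φ_max = arccos|n̂_z| ≈ 82.6°.
Check via Clairaut: cos φ_max = |cos φ₁| · sin C = cos(2.0°)·sin(7.4°) ≈ 0.129, again giving ≈ 82.6°.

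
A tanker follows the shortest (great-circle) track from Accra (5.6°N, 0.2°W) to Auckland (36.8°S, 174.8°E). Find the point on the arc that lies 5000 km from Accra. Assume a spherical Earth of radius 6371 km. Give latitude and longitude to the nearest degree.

Write both endpoints as unit vectors p₁, p₂ with components (cos φ cos λ, cos φ sin λ, sin φ).
The central angle between the endpoints is δ = arccos(p₁·p₂) ≈ 2.591 rad (148.5°). The total great-circle distance is δ·R ≈ 2.591 × 6371 ≈ 16509 km, so the target fraction is f = 5000/16509 ≈ 0.303.
Interpolate at f ≈ 0.303 with slerp weights a = sin((1−f)δ)/sin δ ≈ 1.859, b = sin(fδ)/sin δ ≈ 1.351.
p = a·p₁ + b·p₂ ≈ (0.773, 0.092, -0.628); φ = arcsin(p_z) ≈ -38.90°, λ = atan2(p_y, p_x) ≈ 6.76°.

≈ 39°S, 7°E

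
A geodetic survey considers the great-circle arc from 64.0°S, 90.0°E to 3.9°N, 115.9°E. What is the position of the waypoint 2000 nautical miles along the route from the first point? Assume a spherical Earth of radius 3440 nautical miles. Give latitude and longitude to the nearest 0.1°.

≈ 32.5°S, 107.5°E

Write both endpoints as unit vectors p₁, p₂ with components (cos φ cos λ, cos φ sin λ, sin φ).
The central angle between the endpoints is δ = arccos(p₁·p₂) ≈ 1.232 rad (70.6°). The total great-circle distance is δ·R ≈ 1.232 × 3440 ≈ 4238 nmi, so the target fraction is f = 2000/4238 ≈ 0.472.
Interpolate at f ≈ 0.472 with slerp weights a = sin((1−f)δ)/sin δ ≈ 0.642, b = sin(fδ)/sin δ ≈ 0.582.
p = a·p₁ + b·p₂ ≈ (-0.254, 0.804, -0.538); φ = arcsin(p_z) ≈ -32.52°, λ = atan2(p_y, p_x) ≈ 107.51°.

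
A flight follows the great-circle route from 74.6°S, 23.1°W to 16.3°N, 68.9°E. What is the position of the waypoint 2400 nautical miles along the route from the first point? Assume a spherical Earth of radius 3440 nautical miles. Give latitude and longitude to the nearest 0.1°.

≈ 47.0°S, 47.1°E

From cos δ = sin φ₁ sin φ₂ + cos φ₁ cos φ₂ cos Δλ, the central angle is δ ≈ 1.854 rad (106.2°). The total great-circle distance is δ·R ≈ 1.854 × 3440 ≈ 6378 nmi, so the target fraction is f = 2400/6378 ≈ 0.376.
Interpolate at f ≈ 0.376 with slerp weights a = sin((1−f)δ)/sin δ ≈ 0.953, b = sin(fδ)/sin δ ≈ 0.669.
p = a·p₁ + b·p₂ ≈ (0.464, 0.500, -0.731); φ = arcsin(p_z) ≈ -47.00°, λ = atan2(p_y, p_x) ≈ 47.12°.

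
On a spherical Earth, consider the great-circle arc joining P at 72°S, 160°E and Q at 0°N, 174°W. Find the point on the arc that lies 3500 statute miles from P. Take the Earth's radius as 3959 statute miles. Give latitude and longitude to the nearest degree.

≈ 23°S, 177°W

The haversine formula gives a central angle δ ≈ 1.289 rad (73.9°) between the endpoints. The total great-circle distance is δ·R ≈ 1.289 × 3959 ≈ 5105 mi, so the target fraction is f = 3500/5105 ≈ 0.686.
Interpolate at f ≈ 0.686 with slerp weights a = sin((1−f)δ)/sin δ ≈ 0.410, b = sin(fδ)/sin δ ≈ 0.805.
p = a·p₁ + b·p₂ ≈ (-0.920, -0.041, -0.390); φ = arcsin(p_z) ≈ -22.98°, λ = atan2(p_y, p_x) ≈ -177.46°.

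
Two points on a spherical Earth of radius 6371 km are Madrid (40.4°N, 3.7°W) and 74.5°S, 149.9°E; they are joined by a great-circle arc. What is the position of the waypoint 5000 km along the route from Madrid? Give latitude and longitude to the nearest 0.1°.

≈ 3.9°S, 4.5°E

Write both endpoints as unit vectors p₁, p₂ with components (cos φ cos λ, cos φ sin λ, sin φ).
The central angle between the endpoints is δ = arccos(p₁·p₂) ≈ 2.510 rad (143.8°). The total great-circle distance is δ·R ≈ 2.510 × 6371 ≈ 15988 km, so the target fraction is f = 5000/15988 ≈ 0.313.
Interpolate at f ≈ 0.313 with slerp weights a = sin((1−f)δ)/sin δ ≈ 1.673, b = sin(fδ)/sin δ ≈ 1.196.
p = a·p₁ + b·p₂ ≈ (0.995, 0.078, -0.069); φ = arcsin(p_z) ≈ -3.93°, λ = atan2(p_y, p_x) ≈ 4.49°.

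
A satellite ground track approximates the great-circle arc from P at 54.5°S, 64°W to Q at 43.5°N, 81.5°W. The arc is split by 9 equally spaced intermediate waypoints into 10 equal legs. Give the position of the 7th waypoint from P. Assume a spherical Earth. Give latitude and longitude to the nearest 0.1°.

Write both endpoints as unit vectors p₁, p₂ with components (cos φ cos λ, cos φ sin λ, sin φ).
The central angle between the endpoints is δ = arccos(p₁·p₂) ≈ 1.730 rad (99.1°).
Interpolate at f = 7/10 with slerp weights a = sin((1−f)δ)/sin δ ≈ 0.502, b = sin(fδ)/sin δ ≈ 0.948.
p = a·p₁ + b·p₂ ≈ (0.230, -0.942, 0.244); φ = arcsin(p_z) ≈ 14.10°, λ = atan2(p_y, p_x) ≈ -76.31°.

≈ 14.1°N, 76.3°W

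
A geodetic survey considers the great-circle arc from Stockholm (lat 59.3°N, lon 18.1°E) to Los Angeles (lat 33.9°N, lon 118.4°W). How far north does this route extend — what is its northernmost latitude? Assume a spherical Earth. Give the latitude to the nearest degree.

≈ 73°N

The great circle lies in the plane with unit normal n̂ = (p₁ × p₂)/|p₁ × p₂|.
Here n̂_z ≈ -0.296; the vertex latitude is φ_max = arccos|n̂_z| ≈ 72.8°.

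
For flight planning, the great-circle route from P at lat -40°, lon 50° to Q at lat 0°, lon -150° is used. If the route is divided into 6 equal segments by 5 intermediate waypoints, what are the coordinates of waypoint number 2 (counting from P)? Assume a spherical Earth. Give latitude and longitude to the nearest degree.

Write both endpoints as unit vectors p₁, p₂ with components (cos φ cos λ, cos φ sin λ, sin φ).
The central angle between the endpoints is δ = arccos(p₁·p₂) ≈ 2.374 rad (136.0°).
Interpolate at f = 2/6 with slerp weights a = sin((1−f)δ)/sin δ ≈ 1.441, b = sin(fδ)/sin δ ≈ 1.025.
p = a·p₁ + b·p₂ ≈ (-0.178, 0.333, -0.926); φ = arcsin(p_z) ≈ -67.81°, λ = atan2(p_y, p_x) ≈ 118.16°.

≈ lat -68°, lon 118°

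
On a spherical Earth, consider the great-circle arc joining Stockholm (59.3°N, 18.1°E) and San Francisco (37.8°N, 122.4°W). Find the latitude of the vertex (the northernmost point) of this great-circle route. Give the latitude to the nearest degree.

The great circle lies in the plane with unit normal n̂ = (p₁ × p₂)/|p₁ × p₂|.
Here n̂_z ≈ -0.263; the vertex latitude is φ_max = arccos|n̂_z| ≈ 74.8°.
Check via Clairaut: cos φ_max = |cos φ₁| · sin C = cos(59.3°)·sin(31.0°) ≈ 0.263, again giving ≈ 74.8°.

≈ 75°N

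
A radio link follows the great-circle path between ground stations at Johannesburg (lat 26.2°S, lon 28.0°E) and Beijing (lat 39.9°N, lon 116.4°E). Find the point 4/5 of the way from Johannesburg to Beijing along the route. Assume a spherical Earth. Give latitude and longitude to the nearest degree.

≈ lat 30°N, lon 94°E

Write both endpoints as unit vectors p₁, p₂ with components (cos φ cos λ, cos φ sin λ, sin φ).
The central angle between the endpoints is δ = arccos(p₁·p₂) ≈ 1.838 rad (105.3°).
Interpolate at f = 4/5 with slerp weights a = sin((1−f)δ)/sin δ ≈ 0.373, b = sin(fδ)/sin δ ≈ 1.032.
p = a·p₁ + b·p₂ ≈ (-0.057, 0.866, 0.497); φ = arcsin(p_z) ≈ 29.81°, λ = atan2(p_y, p_x) ≈ 93.75°.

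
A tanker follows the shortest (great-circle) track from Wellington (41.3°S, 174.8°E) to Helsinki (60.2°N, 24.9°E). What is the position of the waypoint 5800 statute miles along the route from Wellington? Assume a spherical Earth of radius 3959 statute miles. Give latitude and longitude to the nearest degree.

Write both endpoints as unit vectors p₁, p₂ with components (cos φ cos λ, cos φ sin λ, sin φ).
The central angle between the endpoints is δ = arccos(p₁·p₂) ≈ 2.681 rad (153.6°). The total great-circle distance is δ·R ≈ 2.681 × 3959 ≈ 10614 mi, so the target fraction is f = 5800/10614 ≈ 0.546.
Interpolate at f ≈ 0.546 with slerp weights a = sin((1−f)δ)/sin δ ≈ 2.109, b = sin(fδ)/sin δ ≈ 2.237.
p = a·p₁ + b·p₂ ≈ (-0.570, 0.612, 0.549); φ = arcsin(p_z) ≈ 33.29°, λ = atan2(p_y, p_x) ≈ 132.97°.

≈ 33°N, 133°E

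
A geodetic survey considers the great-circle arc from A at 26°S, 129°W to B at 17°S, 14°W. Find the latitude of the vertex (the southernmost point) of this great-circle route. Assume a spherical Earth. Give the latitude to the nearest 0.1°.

≈ 36.7°S

The great circle lies in the plane with unit normal n̂ = (p₁ × p₂)/|p₁ × p₂|.
Here n̂_z ≈ +0.801; the vertex latitude is φ_max = arccos|n̂_z| ≈ 36.7°.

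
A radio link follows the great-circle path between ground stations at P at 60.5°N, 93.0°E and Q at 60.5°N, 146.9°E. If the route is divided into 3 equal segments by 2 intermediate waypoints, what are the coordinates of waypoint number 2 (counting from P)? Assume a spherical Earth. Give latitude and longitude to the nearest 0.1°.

Convert each endpoint to a unit vector on the sphere (x = cos φ cos λ, y = cos φ sin λ, z = sin φ).
The central angle between the endpoints is δ = arccos(p₁·p₂) ≈ 0.450 rad (25.8°).
Interpolate at f = 2/3 with slerp weights a = sin((1−f)δ)/sin δ ≈ 0.344, b = sin(fδ)/sin δ ≈ 0.679.
p = a·p₁ + b·p₂ ≈ (-0.289, 0.352, 0.890); φ = arcsin(p_z) ≈ 62.92°, λ = atan2(p_y, p_x) ≈ 129.43°.

≈ 62.9°N, 129.4°E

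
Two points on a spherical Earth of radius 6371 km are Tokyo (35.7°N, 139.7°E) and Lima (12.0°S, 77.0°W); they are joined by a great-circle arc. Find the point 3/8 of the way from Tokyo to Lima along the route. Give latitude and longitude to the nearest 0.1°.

≈ 39.9°N, 152.8°W

Convert each endpoint to a unit vector on the sphere (x = cos φ cos λ, y = cos φ sin λ, z = sin φ).
The central angle between the endpoints is δ = arccos(p₁·p₂) ≈ 2.431 rad (139.3°).
Interpolate at f = 3/8 with slerp weights a = sin((1−f)δ)/sin δ ≈ 1.532, b = sin(fδ)/sin δ ≈ 1.213.
p = a·p₁ + b·p₂ ≈ (-0.682, -0.351, 0.642); φ = arcsin(p_z) ≈ 39.92°, λ = atan2(p_y, p_x) ≈ -152.75°.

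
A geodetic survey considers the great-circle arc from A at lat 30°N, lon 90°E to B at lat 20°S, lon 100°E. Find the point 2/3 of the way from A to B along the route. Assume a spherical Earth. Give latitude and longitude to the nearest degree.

≈ lat 3°S, lon 97°E

Convert each endpoint to a unit vector on the sphere (x = cos φ cos λ, y = cos φ sin λ, z = sin φ).
The central angle between the endpoints is δ = arccos(p₁·p₂) ≈ 0.889 rad (50.9°).
Interpolate at f = 2/3 with slerp weights a = sin((1−f)δ)/sin δ ≈ 0.376, b = sin(fδ)/sin δ ≈ 0.719.
p = a·p₁ + b·p₂ ≈ (-0.117, 0.991, -0.058); φ = arcsin(p_z) ≈ -3.33°, λ = atan2(p_y, p_x) ≈ 96.75°.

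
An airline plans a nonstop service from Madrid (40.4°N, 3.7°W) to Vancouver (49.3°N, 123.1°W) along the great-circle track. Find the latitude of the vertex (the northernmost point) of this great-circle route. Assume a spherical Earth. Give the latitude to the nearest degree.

The great circle lies in the plane with unit normal n̂ = (p₁ × p₂)/|p₁ × p₂|.
Here n̂_z ≈ -0.447; the vertex latitude is φ_max = arccos|n̂_z| ≈ 63.5°.
Check via Clairaut: cos φ_max = |cos φ₁| · sin C = cos(40.4°)·sin(35.9°) ≈ 0.447, again giving ≈ 63.5°.

≈ 63°N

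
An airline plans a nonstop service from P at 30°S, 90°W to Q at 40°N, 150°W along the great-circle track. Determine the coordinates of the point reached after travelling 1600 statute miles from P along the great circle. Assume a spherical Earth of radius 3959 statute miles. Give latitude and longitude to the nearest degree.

The haversine formula gives a central angle δ ≈ 1.560 rad (89.4°) between the endpoints. The total great-circle distance is δ·R ≈ 1.560 × 3959 ≈ 6178 mi, so the target fraction is f = 1600/6178 ≈ 0.259.
Interpolate at f ≈ 0.259 with slerp weights a = sin((1−f)δ)/sin δ ≈ 0.915, b = sin(fδ)/sin δ ≈ 0.393.
p = a·p₁ + b·p₂ ≈ (-0.261, -0.943, -0.205); φ = arcsin(p_z) ≈ -11.82°, λ = atan2(p_y, p_x) ≈ -105.46°.

≈ 12°S, 105°W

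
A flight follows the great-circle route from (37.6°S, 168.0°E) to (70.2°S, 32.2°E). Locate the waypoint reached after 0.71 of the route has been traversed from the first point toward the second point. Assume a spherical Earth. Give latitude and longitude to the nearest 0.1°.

From cos δ = sin φ₁ sin φ₂ + cos φ₁ cos φ₂ cos Δλ, the central angle is δ ≈ 1.179 rad (67.6°).
Interpolate at f = 0.71 with slerp weights a = sin((1−f)δ)/sin δ ≈ 0.363, b = sin(fδ)/sin δ ≈ 0.804.
p = a·p₁ + b·p₂ ≈ (-0.051, 0.205, -0.977); φ = arcsin(p_z) ≈ -77.82°, λ = atan2(p_y, p_x) ≈ 103.93°.

≈ (77.8°S, 103.9°E)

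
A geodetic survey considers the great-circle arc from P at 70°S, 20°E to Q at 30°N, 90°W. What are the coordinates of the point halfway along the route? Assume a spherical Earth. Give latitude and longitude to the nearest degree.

≈ 28°S, 67°W

The haversine formula gives a central angle δ ≈ 2.179 rad (124.8°) between the endpoints.
Interpolate at f = 1/2 with slerp weights a = sin((1−f)δ)/sin δ ≈ 1.080, b = sin(fδ)/sin δ ≈ 1.080.
p = a·p₁ + b·p₂ ≈ (0.347, -0.809, -0.475); φ = arcsin(p_z) ≈ -28.34°, λ = atan2(p_y, p_x) ≈ -66.78°.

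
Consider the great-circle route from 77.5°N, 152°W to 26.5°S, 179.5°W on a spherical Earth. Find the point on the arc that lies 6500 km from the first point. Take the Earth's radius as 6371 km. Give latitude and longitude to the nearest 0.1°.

Convert each endpoint to a unit vector on the sphere (x = cos φ cos λ, y = cos φ sin λ, z = sin φ).
The central angle between the endpoints is δ = arccos(p₁·p₂) ≈ 1.838 rad (105.3°). The total great-circle distance is δ·R ≈ 1.838 × 6371 ≈ 11708 km, so the target fraction is f = 6500/11708 ≈ 0.555.
Interpolate at f ≈ 0.555 with slerp weights a = sin((1−f)δ)/sin δ ≈ 0.756, b = sin(fδ)/sin δ ≈ 0.884.
p = a·p₁ + b·p₂ ≈ (-0.935, -0.084, 0.344); φ = arcsin(p_z) ≈ 20.13°, λ = atan2(p_y, p_x) ≈ -174.88°.

≈ 20.1°N, 174.9°W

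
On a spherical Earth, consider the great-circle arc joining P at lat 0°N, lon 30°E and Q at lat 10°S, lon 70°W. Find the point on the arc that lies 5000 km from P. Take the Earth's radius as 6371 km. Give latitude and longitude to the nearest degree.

From cos δ = sin φ₁ sin φ₂ + cos φ₁ cos φ₂ cos Δλ, the central angle is δ ≈ 1.743 rad (99.8°). The total great-circle distance is δ·R ≈ 1.743 × 6371 ≈ 11102 km, so the target fraction is f = 5000/11102 ≈ 0.450.
Interpolate at f ≈ 0.450 with slerp weights a = sin((1−f)δ)/sin δ ≈ 0.830, b = sin(fδ)/sin δ ≈ 0.717.
p = a·p₁ + b·p₂ ≈ (0.961, -0.249, -0.125); φ = arcsin(p_z) ≈ -7.15°, λ = atan2(p_y, p_x) ≈ -14.51°.

≈ lat 7°S, lon 15°W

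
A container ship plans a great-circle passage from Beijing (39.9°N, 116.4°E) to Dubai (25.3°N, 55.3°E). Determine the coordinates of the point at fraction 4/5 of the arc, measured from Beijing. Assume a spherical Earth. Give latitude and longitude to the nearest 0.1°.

Convert each endpoint to a unit vector on the sphere (x = cos φ cos λ, y = cos φ sin λ, z = sin φ).
The central angle between the endpoints is δ = arccos(p₁·p₂) ≈ 0.916 rad (52.5°).
Interpolate at f = 4/5 with slerp weights a = sin((1−f)δ)/sin δ ≈ 0.230, b = sin(fδ)/sin δ ≈ 0.843.
p = a·p₁ + b·p₂ ≈ (0.356, 0.785, 0.508); φ = arcsin(p_z) ≈ 30.51°, λ = atan2(p_y, p_x) ≈ 65.61°.

≈ 30.5°N, 65.6°E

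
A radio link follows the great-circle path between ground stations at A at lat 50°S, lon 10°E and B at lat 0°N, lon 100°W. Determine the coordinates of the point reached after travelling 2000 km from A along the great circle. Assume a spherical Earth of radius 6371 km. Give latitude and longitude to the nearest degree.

≈ lat 51°S, lon 18°W

Convert each endpoint to a unit vector on the sphere (x = cos φ cos λ, y = cos φ sin λ, z = sin φ).
The central angle between the endpoints is δ = arccos(p₁·p₂) ≈ 1.792 rad (102.7°). The total great-circle distance is δ·R ≈ 1.792 × 6371 ≈ 11420 km, so the target fraction is f = 2000/11420 ≈ 0.175.
Interpolate at f ≈ 0.175 with slerp weights a = sin((1−f)δ)/sin δ ≈ 1.021, b = sin(fδ)/sin δ ≈ 0.317.
p = a·p₁ + b·p₂ ≈ (0.591, -0.198, -0.782); φ = arcsin(p_z) ≈ -51.44°, λ = atan2(p_y, p_x) ≈ -18.50°.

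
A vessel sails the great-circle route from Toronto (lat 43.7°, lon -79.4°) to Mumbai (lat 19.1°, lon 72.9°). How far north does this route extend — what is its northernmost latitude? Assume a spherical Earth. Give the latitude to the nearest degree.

The great circle lies in the plane with unit normal n̂ = (p₁ × p₂)/|p₁ × p₂|.
Here n̂_z ≈ +0.343; the vertex latitude is φ_max = arccos|n̂_z| ≈ 69.9°.
Check via Clairaut: cos φ_max = |cos φ₁| · sin C = cos(43.7°)·sin(28.3°) ≈ 0.343, again giving ≈ 69.9°.

≈ 70°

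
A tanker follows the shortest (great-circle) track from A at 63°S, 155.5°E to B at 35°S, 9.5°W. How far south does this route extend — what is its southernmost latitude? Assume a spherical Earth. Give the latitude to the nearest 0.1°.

≈ 84.4°S

The great circle lies in the plane with unit normal n̂ = (p₁ × p₂)/|p₁ × p₂|.
Here n̂_z ≈ -0.097; the vertex latitude is φ_max = arccos|n̂_z| ≈ 84.4°.
Check via Clairaut: cos φ_max = |cos φ₁| · sin C = cos(63.0°)·sin(167.6°) ≈ 0.097, again giving ≈ 84.4°.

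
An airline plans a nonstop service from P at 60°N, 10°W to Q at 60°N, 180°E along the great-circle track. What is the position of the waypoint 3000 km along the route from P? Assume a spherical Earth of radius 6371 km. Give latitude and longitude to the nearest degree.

From cos δ = sin φ₁ sin φ₂ + cos φ₁ cos φ₂ cos Δλ, the central angle is δ ≈ 1.043 rad (59.7°). The total great-circle distance is δ·R ≈ 1.043 × 6371 ≈ 6644 km, so the target fraction is f = 3000/6644 ≈ 0.452.
Interpolate at f ≈ 0.452 with slerp weights a = sin((1−f)δ)/sin δ ≈ 0.627, b = sin(fδ)/sin δ ≈ 0.525.
p = a·p₁ + b·p₂ ≈ (0.046, -0.054, 0.997); φ = arcsin(p_z) ≈ 85.92°, λ = atan2(p_y, p_x) ≈ -49.83°.

≈ 86°N, 50°W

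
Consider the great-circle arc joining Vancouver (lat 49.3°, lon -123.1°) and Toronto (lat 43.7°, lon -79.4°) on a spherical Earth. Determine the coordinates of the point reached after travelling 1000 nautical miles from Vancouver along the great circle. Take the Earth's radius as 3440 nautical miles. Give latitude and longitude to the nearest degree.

≈ lat 48°, lon -98°

From cos δ = sin φ₁ sin φ₂ + cos φ₁ cos φ₂ cos Δλ, the central angle is δ ≈ 0.526 rad (30.2°). The total great-circle distance is δ·R ≈ 0.526 × 3440 ≈ 1811 nmi, so the target fraction is f = 1000/1811 ≈ 0.552.
Interpolate at f ≈ 0.552 with slerp weights a = sin((1−f)δ)/sin δ ≈ 0.465, b = sin(fδ)/sin δ ≈ 0.570.
p = a·p₁ + b·p₂ ≈ (-0.090, -0.659, 0.747); φ = arcsin(p_z) ≈ 48.29°, λ = atan2(p_y, p_x) ≈ -97.74°.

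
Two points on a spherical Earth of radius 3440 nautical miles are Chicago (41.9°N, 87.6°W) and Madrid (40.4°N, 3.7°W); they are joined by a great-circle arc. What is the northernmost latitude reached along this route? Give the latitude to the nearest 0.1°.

The great circle lies in the plane with unit normal n̂ = (p₁ × p₂)/|p₁ × p₂|.
Here n̂_z ≈ +0.648; the vertex latitude is φ_max = arccos|n̂_z| ≈ 49.6°.
Check via Clairaut: cos φ_max = |cos φ₁| · sin C = cos(41.9°)·sin(60.5°) ≈ 0.648, again giving ≈ 49.6°.

≈ 49.6°N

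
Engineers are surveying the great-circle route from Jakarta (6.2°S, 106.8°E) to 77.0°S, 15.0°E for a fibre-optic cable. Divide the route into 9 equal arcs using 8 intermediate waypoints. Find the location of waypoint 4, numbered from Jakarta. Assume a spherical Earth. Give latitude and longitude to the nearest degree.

≈ 42°S, 96°E

From cos δ = sin φ₁ sin φ₂ + cos φ₁ cos φ₂ cos Δλ, the central angle is δ ≈ 1.472 rad (84.4°).
Interpolate at f = 4/9 with slerp weights a = sin((1−f)δ)/sin δ ≈ 0.733, b = sin(fδ)/sin δ ≈ 0.612.
p = a·p₁ + b·p₂ ≈ (-0.078, 0.734, -0.675); φ = arcsin(p_z) ≈ -42.47°, λ = atan2(p_y, p_x) ≈ 96.06°.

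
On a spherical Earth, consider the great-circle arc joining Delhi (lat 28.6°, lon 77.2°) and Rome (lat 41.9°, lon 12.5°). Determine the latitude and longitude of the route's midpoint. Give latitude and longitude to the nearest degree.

≈ lat 40°, lon 48°

Convert each endpoint to a unit vector on the sphere (x = cos φ cos λ, y = cos φ sin λ, z = sin φ).
The central angle between the endpoints is δ = arccos(p₁·p₂) ≈ 0.929 rad (53.2°).
Interpolate at f = 1/2 with slerp weights a = sin((1−f)δ)/sin δ ≈ 0.559, b = sin(fδ)/sin δ ≈ 0.559.
p = a·p₁ + b·p₂ ≈ (0.515, 0.569, 0.641); φ = arcsin(p_z) ≈ 39.88°, λ = atan2(p_y, p_x) ≈ 47.84°.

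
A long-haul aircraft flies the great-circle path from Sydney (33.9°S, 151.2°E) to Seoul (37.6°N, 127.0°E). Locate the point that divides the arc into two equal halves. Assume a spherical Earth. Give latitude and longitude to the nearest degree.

From cos δ = sin φ₁ sin φ₂ + cos φ₁ cos φ₂ cos Δλ, the central angle is δ ≈ 1.308 rad (75.0°).
Interpolate at f = 1/2 with slerp weights a = sin((1−f)δ)/sin δ ≈ 0.630, b = sin(fδ)/sin δ ≈ 0.630.
p = a·p₁ + b·p₂ ≈ (-0.759, 0.651, 0.033); φ = arcsin(p_z) ≈ 1.89°, λ = atan2(p_y, p_x) ≈ 139.39°.

≈ 2°N, 139°E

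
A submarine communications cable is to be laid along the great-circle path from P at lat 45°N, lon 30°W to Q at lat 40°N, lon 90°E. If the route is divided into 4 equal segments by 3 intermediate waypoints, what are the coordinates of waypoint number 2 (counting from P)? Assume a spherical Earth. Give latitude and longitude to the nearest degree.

Write both endpoints as unit vectors p₁, p₂ with components (cos φ cos λ, cos φ sin λ, sin φ).
The central angle between the endpoints is δ = arccos(p₁·p₂) ≈ 1.386 rad (79.4°).
Interpolate at f = 2/4 with slerp weights a = sin((1−f)δ)/sin δ ≈ 0.650, b = sin(fδ)/sin δ ≈ 0.650.
p = a·p₁ + b·p₂ ≈ (0.398, 0.268, 0.877); φ = arcsin(p_z) ≈ 61.32°, λ = atan2(p_y, p_x) ≈ 33.96°.

≈ lat 61°N, lon 34°E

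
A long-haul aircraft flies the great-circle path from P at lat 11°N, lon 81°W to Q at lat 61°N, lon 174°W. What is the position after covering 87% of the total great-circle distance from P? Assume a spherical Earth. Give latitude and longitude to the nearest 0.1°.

≈ lat 60.7°N, lon 152.1°W

The haversine formula gives a central angle δ ≈ 1.428 rad (81.8°) between the endpoints.
Interpolate at f = 0.87 with slerp weights a = sin((1−f)δ)/sin δ ≈ 0.187, b = sin(fδ)/sin δ ≈ 0.956.
p = a·p₁ + b·p₂ ≈ (-0.432, -0.229, 0.872); φ = arcsin(p_z) ≈ 60.69°, λ = atan2(p_y, p_x) ≈ -152.07°.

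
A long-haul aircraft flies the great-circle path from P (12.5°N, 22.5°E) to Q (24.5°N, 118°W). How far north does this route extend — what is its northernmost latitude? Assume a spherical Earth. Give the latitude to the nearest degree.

The great circle lies in the plane with unit normal n̂ = (p₁ × p₂)/|p₁ × p₂|.
Here n̂_z ≈ -0.704; the vertex latitude is φ_max = arccos|n̂_z| ≈ 45.3°.
Check via Clairaut: cos φ_max = |cos φ₁| · sin C = cos(12.5°)·sin(46.1°) ≈ 0.704, again giving ≈ 45.3°.

≈ 45°N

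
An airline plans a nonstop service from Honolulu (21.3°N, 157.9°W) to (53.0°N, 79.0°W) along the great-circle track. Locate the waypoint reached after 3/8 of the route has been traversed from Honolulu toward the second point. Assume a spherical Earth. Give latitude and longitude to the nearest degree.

≈ (39°N, 137°W)

Convert each endpoint to a unit vector on the sphere (x = cos φ cos λ, y = cos φ sin λ, z = sin φ).
The central angle between the endpoints is δ = arccos(p₁·p₂) ≈ 1.161 rad (66.5°).
Interpolate at f = 3/8 with slerp weights a = sin((1−f)δ)/sin δ ≈ 0.724, b = sin(fδ)/sin δ ≈ 0.460.
p = a·p₁ + b·p₂ ≈ (-0.572, -0.525, 0.630); φ = arcsin(p_z) ≈ 39.06°, λ = atan2(p_y, p_x) ≈ -137.43°.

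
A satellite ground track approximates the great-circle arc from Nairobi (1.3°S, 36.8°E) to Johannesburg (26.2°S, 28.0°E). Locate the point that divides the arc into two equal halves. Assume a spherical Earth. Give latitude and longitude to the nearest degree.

Convert each endpoint to a unit vector on the sphere (x = cos φ cos λ, y = cos φ sin λ, z = sin φ).
The central angle between the endpoints is δ = arccos(p₁·p₂) ≈ 0.459 rad (26.3°).
Interpolate at f = 1/2 with slerp weights a = sin((1−f)δ)/sin δ ≈ 0.513, b = sin(fδ)/sin δ ≈ 0.513.
p = a·p₁ + b·p₂ ≈ (0.818, 0.524, -0.238); φ = arcsin(p_z) ≈ -13.79°, λ = atan2(p_y, p_x) ≈ 32.64°.

≈ (14°S, 33°E)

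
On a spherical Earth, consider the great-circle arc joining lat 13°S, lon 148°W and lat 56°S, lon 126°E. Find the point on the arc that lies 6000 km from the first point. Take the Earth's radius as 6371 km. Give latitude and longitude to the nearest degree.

≈ lat 51°S, lon 164°E

Convert each endpoint to a unit vector on the sphere (x = cos φ cos λ, y = cos φ sin λ, z = sin φ).
The central angle between the endpoints is δ = arccos(p₁·p₂) ≈ 1.344 rad (77.0°). The total great-circle distance is δ·R ≈ 1.344 × 6371 ≈ 8565 km, so the target fraction is f = 6000/8565 ≈ 0.701.
Interpolate at f ≈ 0.701 with slerp weights a = sin((1−f)δ)/sin δ ≈ 0.402, b = sin(fδ)/sin δ ≈ 0.830.
p = a·p₁ + b·p₂ ≈ (-0.605, 0.168, -0.778); φ = arcsin(p_z) ≈ -51.11°, λ = atan2(p_y, p_x) ≈ 164.50°.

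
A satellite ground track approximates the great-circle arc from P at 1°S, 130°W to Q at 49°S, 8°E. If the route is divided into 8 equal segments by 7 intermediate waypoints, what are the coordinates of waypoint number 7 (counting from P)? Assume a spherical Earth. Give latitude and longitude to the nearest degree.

Write both endpoints as unit vectors p₁, p₂ with components (cos φ cos λ, cos φ sin λ, sin φ).
The central angle between the endpoints is δ = arccos(p₁·p₂) ≈ 2.065 rad (118.3°).
Interpolate at f = 7/8 with slerp weights a = sin((1−f)δ)/sin δ ≈ 0.290, b = sin(fδ)/sin δ ≈ 1.104.
p = a·p₁ + b·p₂ ≈ (0.531, -0.121, -0.839); φ = arcsin(p_z) ≈ -56.99°, λ = atan2(p_y, p_x) ≈ -12.86°.

≈ 57°S, 13°W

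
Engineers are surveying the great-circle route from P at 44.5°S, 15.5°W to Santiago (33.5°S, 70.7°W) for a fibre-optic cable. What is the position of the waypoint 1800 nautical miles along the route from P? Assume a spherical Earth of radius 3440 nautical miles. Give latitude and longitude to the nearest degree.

The haversine formula gives a central angle δ ≈ 0.758 rad (43.4°) between the endpoints. The total great-circle distance is δ·R ≈ 0.758 × 3440 ≈ 2607 nmi, so the target fraction is f = 1800/2607 ≈ 0.690.
Interpolate at f ≈ 0.690 with slerp weights a = sin((1−f)δ)/sin δ ≈ 0.338, b = sin(fδ)/sin δ ≈ 0.727.
p = a·p₁ + b·p₂ ≈ (0.433, -0.637, -0.638); φ = arcsin(p_z) ≈ -39.66°, λ = atan2(p_y, p_x) ≈ -55.79°.

≈ 40°S, 56°W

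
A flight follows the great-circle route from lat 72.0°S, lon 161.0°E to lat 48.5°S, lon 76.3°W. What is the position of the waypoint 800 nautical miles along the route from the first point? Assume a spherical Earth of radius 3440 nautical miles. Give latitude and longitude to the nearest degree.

Convert each endpoint to a unit vector on the sphere (x = cos φ cos λ, y = cos φ sin λ, z = sin φ).
The central angle between the endpoints is δ = arccos(p₁·p₂) ≈ 0.925 rad (53.0°). The total great-circle distance is δ·R ≈ 0.925 × 3440 ≈ 3183 nmi, so the target fraction is f = 800/3183 ≈ 0.251.
Interpolate at f ≈ 0.251 with slerp weights a = sin((1−f)δ)/sin δ ≈ 0.799, b = sin(fδ)/sin δ ≈ 0.289.
p = a·p₁ + b·p₂ ≈ (-0.188, -0.105, -0.976); φ = arcsin(p_z) ≈ -77.54°, λ = atan2(p_y, p_x) ≈ -150.78°.

≈ lat 78°S, lon 151°W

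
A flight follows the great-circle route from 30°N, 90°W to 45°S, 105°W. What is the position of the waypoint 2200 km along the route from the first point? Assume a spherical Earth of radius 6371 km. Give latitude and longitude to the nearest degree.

≈ 11°N, 94°W

Write both endpoints as unit vectors p₁, p₂ with components (cos φ cos λ, cos φ sin λ, sin φ).
The central angle between the endpoints is δ = arccos(p₁·p₂) ≈ 1.331 rad (76.2°). The total great-circle distance is δ·R ≈ 1.331 × 6371 ≈ 8477 km, so the target fraction is f = 2200/8477 ≈ 0.260.
Interpolate at f ≈ 0.260 with slerp weights a = sin((1−f)δ)/sin δ ≈ 0.858, b = sin(fδ)/sin δ ≈ 0.349.
p = a·p₁ + b·p₂ ≈ (-0.064, -0.981, 0.183); φ = arcsin(p_z) ≈ 10.52°, λ = atan2(p_y, p_x) ≈ -93.72°.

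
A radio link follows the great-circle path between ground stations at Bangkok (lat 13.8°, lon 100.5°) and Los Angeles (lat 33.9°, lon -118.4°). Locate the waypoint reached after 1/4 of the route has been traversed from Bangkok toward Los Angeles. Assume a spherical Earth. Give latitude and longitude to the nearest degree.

≈ lat 36°, lon 122°

Write both endpoints as unit vectors p₁, p₂ with components (cos φ cos λ, cos φ sin λ, sin φ).
The central angle between the endpoints is δ = arccos(p₁·p₂) ≈ 2.088 rad (119.6°).
Interpolate at f = 1/4 with slerp weights a = sin((1−f)δ)/sin δ ≈ 1.150, b = sin(fδ)/sin δ ≈ 0.574.
p = a·p₁ + b·p₂ ≈ (-0.430, 0.680, 0.594); φ = arcsin(p_z) ≈ 36.46°, λ = atan2(p_y, p_x) ≈ 122.32°.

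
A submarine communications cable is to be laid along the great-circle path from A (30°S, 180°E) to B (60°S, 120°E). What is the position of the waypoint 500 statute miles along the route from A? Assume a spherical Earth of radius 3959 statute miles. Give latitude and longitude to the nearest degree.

≈ (36°S, 175°E)

The haversine formula gives a central angle δ ≈ 0.864 rad (49.5°) between the endpoints. The total great-circle distance is δ·R ≈ 0.864 × 3959 ≈ 3420 mi, so the target fraction is f = 500/3420 ≈ 0.146.
Interpolate at f ≈ 0.146 with slerp weights a = sin((1−f)δ)/sin δ ≈ 0.884, b = sin(fδ)/sin δ ≈ 0.166.
p = a·p₁ + b·p₂ ≈ (-0.807, 0.072, -0.586); φ = arcsin(p_z) ≈ -35.85°, λ = atan2(p_y, p_x) ≈ 174.92°.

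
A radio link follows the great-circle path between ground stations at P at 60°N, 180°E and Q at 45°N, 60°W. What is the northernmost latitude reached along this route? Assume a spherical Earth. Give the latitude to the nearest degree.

The great circle lies in the plane with unit normal n̂ = (p₁ × p₂)/|p₁ × p₂|.
Here n̂_z ≈ +0.340; the vertex latitude is φ_max = arccos|n̂_z| ≈ 70.1°.
Check via Clairaut: cos φ_max = |cos φ₁| · sin C = cos(60.0°)·sin(42.9°) ≈ 0.340, again giving ≈ 70.1°.

≈ 70°N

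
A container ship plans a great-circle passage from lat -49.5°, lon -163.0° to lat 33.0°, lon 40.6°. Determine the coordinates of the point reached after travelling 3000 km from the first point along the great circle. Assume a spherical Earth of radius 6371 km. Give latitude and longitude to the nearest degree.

Write both endpoints as unit vectors p₁, p₂ with components (cos φ cos λ, cos φ sin λ, sin φ).
The central angle between the endpoints is δ = arccos(p₁·p₂) ≈ 2.722 rad (156.0°). The total great-circle distance is δ·R ≈ 2.722 × 6371 ≈ 17342 km, so the target fraction is f = 3000/17342 ≈ 0.173.
Interpolate at f ≈ 0.173 with slerp weights a = sin((1−f)δ)/sin δ ≈ 1.908, b = sin(fδ)/sin δ ≈ 1.114.
p = a·p₁ + b·p₂ ≈ (-0.476, 0.245, -0.844); φ = arcsin(p_z) ≈ -57.62°, λ = atan2(p_y, p_x) ≈ 152.72°.

≈ lat -58°, lon 153°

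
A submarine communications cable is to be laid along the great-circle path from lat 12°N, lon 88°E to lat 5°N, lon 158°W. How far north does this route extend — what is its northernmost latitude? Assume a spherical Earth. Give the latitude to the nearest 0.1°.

≈ 15.9°N

The great circle lies in the plane with unit normal n̂ = (p₁ × p₂)/|p₁ × p₂|.
Here n̂_z ≈ +0.962; the vertex latitude is φ_max = arccos|n̂_z| ≈ 15.9°.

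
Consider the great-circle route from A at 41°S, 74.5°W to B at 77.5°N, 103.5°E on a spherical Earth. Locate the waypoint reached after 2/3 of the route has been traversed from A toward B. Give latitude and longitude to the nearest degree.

From cos δ = sin φ₁ sin φ₂ + cos φ₁ cos φ₂ cos Δλ, the central angle is δ ≈ 2.504 rad (143.5°).
Interpolate at f = 2/3 with slerp weights a = sin((1−f)δ)/sin δ ≈ 1.246, b = sin(fδ)/sin δ ≈ 1.673.
p = a·p₁ + b·p₂ ≈ (0.167, -0.554, 0.816); φ = arcsin(p_z) ≈ 54.65°, λ = atan2(p_y, p_x) ≈ -73.25°.

≈ 55°N, 73°W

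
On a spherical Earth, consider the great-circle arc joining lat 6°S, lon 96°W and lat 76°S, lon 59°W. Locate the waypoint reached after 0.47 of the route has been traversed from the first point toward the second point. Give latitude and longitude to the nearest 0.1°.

Write both endpoints as unit vectors p₁, p₂ with components (cos φ cos λ, cos φ sin λ, sin φ).
The central angle between the endpoints is δ = arccos(p₁·p₂) ≈ 1.273 rad (72.9°).
Interpolate at f = 0.47 with slerp weights a = sin((1−f)δ)/sin δ ≈ 0.653, b = sin(fδ)/sin δ ≈ 0.589.
p = a·p₁ + b·p₂ ≈ (0.005, -0.768, -0.640); φ = arcsin(p_z) ≈ -39.79°, λ = atan2(p_y, p_x) ≈ -89.59°.

≈ lat 39.8°S, lon 89.6°W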